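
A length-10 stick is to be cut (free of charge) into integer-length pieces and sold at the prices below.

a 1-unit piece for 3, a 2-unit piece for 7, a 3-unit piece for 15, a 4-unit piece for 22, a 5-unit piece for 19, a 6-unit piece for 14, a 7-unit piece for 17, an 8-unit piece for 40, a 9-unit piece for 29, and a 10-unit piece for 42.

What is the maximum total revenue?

Let R[k] be the best obtainable value from length k. For each k, try every first piece i and keep the best of price[i] + R[k−i].
R[1] = 3
R[2] = 7
R[3] = 15
R[4] = 22
R[5] = 25  (first piece 1, then R[4]=22)
R[6] = 30  (first piece 3, then R[3]=15)
R[7] = 37  (first piece 3, then R[4]=22)
R[8] = 44  (first piece 4, then R[4]=22)
R[9] = 47  (first piece 1, then R[8]=44)
R[10] = 52  (first piece 3, then R[7]=37)
One optimal cutting: 4 + 3 + 3 → 22 + 15 + 15 = 52.

52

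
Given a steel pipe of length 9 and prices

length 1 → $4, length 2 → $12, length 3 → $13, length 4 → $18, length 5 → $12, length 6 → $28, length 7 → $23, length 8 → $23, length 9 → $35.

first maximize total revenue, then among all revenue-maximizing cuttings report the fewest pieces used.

5

Consider every possible first cut. r[k] is the best of p[i]+r[k−i] over all sellable i≤k.
r[1] = 4
r[2] = max(4+4, 12+0) = 12
r[3] = max(4+12, 12+4, 13+0) = 16
r[4] = max(4+16, 12+12, 13+4, 18+0) = 24
r[5] = max(4+24, 12+16, 13+12, 18+4, 12+0) = 28
r[6] = max(4+28, 12+24, 13+16, 18+12, 12+4, 28+0) = 36
r[7] = max(4+36, 12+28, 13+24, …, 28+4, 23+0) = 40
r[8] = max(4+40, 12+36, 13+28, …, 23+4, 23+0) = 48
r[9] = max(4+48, 12+40, 13+36, …, 23+4, 35+0) = 52
Maximum revenue is $52.
Now minimize piece count subject to staying optimal: for each k, pieces[k] = 1 + min over i with p[i]+r[k−i]=r[k] of pieces[k−i].
pieces[6] = 3
pieces[7] = 4
pieces[8] = 4
pieces[9] = 5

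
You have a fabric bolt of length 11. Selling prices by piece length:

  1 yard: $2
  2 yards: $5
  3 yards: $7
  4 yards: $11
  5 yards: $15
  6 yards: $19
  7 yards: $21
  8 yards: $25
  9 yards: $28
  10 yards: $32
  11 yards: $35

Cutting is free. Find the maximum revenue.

Build r[k] bottom-up: r[k] = max over allowed piece i of (p[i] + r[k−i]).
r[1] = 2
r[2] = 5
r[3] = 7  (first piece 1, then r[2]=5)
r[4] = 11
r[5] = 15
r[6] = 19
r[7] = 21  (first piece 1, then r[6]=19)
r[8] = 25
r[9] = 28
r[10] = 32
r[11] = 35
Best is to sell the whole 11-yard piece uncut for $35.

35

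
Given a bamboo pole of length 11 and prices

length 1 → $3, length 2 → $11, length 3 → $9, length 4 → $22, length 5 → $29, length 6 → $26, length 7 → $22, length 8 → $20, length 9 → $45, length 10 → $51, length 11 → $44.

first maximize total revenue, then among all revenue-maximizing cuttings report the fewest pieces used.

Consider every possible first cut. r[k] is the best of p[i]+r[k−i] over all sellable i≤k.
r[1] = 3
r[2] = max(3+3, 11+0) = 11
r[3] = max(3+11, 11+3, 9+0) = 14
r[4] = max(3+14, 11+11, 9+3, 22+0) = 22
r[5] = max(3+22, 11+14, 9+11, 22+3, 29+0) = 29
r[6] = max(3+29, 11+22, 9+14, 22+11, 29+3, 26+0) = 33
r[7] = max(3+33, 11+29, 9+22, …, 26+3, 22+0) = 40
r[8] = max(3+40, 11+33, 9+29, …, 22+3, 20+0) = 44
r[9] = max(3+44, 11+40, 9+33, …, 20+3, 45+0) = 51
r[10] = max(3+51, 11+44, 9+40, …, 45+3, 51+0) = 58
r[11] = max(3+58, 11+51, 9+44, …, 51+3, 44+0) = 62
Maximum revenue is $62.
Now minimize piece count subject to staying optimal: for each k, pieces[k] = 1 + min over i with p[i]+r[k−i]=r[k] of pieces[k−i].
pieces[8] = 2
pieces[9] = 2
pieces[10] = 2
pieces[11] = 3

3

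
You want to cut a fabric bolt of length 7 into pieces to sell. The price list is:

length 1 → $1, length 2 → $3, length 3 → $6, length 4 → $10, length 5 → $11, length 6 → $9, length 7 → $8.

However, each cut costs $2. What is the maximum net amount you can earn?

14

Build net[k] bottom-up: net[k] = max over allowed piece i of (p[i] + net[k−i]) − 2 per cut.
net[1] = 1
net[2] = 3
net[3] = 6
net[4] = 10
net[5] = 11
net[6] = 11  (first piece 2, then net[4]=10)
net[7] = 14  (first piece 3, then net[4]=10)
One optimal plan: pieces 4 + 3 (1 cut) → $16 − $2 = $14.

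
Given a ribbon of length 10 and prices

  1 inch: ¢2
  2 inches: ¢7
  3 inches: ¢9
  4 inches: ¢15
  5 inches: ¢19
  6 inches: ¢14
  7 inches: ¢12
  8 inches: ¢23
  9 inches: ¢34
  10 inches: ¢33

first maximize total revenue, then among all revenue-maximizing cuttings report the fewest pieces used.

2

Build r[k] bottom-up: r[k] = max over allowed piece i of (p[i] + r[k−i]).
r[1] = 2
r[2] = 7
r[3] = 9  (first piece 1, then r[2]=7)
r[4] = 15
r[5] = 19
r[6] = 22  (first piece 2, then r[4]=15)
r[7] = 26  (first piece 2, then r[5]=19)
r[8] = 30  (first piece 4, then r[4]=15)
r[9] = 34  (first piece 4, then r[5]=19)
r[10] = 38  (first piece 5, then r[5]=19)
Maximum revenue is ¢38.
Now minimize piece count subject to staying optimal: for each k, pieces[k] = 1 + min over i with p[i]+r[k−i]=r[k] of pieces[k−i].
pieces[7] = 2
pieces[8] = 2
pieces[9] = 1
pieces[10] = 2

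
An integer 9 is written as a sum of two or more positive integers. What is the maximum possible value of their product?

27

Fill g[k] for k=2..9: at each k try every first piece i and multiply by the better of (k−i) uncut or g[k−i].
Small cases: g[2]=1, g[3]=2, g[4]=4.
g[5] = max(1×4, 2×3, 3×2, 4×1) = 6
g[6] = max(1×6, 2×4, 3×3, 4×2, 5×1) = 9
g[7] = max(1×9, 2×6, 3×4, 4×3, 5×2, 6×1) = 12
g[8] = max(1×12, 2×9, 3×6, …, 6×2, 7×1) = 18
g[9] = max(1×18, 2×12, 3×9, …, 7×2, 8×1) = 27
One optimal split: 3 + 3 + 3; product 3×3×3 = 27.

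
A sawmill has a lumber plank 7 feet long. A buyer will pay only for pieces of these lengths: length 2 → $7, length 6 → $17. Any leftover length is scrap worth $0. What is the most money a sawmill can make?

21

Consider every possible first cut. r[k] is the best of p[i]+r[k−i] over all sellable i≤k.
r[1] = 0
r[2] = 7
r[3] = 7
r[4] = 14  (first piece 2, then r[2]=7)
r[5] = 14
r[6] = max(7+14, 17+0) = 21
r[7] = max(7+14, 17+0) = 21
One optimal cutting: pieces 2 + 2 + 2 with 1 foot of scrap → $21.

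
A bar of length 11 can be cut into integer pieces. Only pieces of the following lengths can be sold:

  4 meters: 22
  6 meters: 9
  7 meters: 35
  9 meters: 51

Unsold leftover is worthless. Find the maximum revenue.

Consider every possible first cut. r[k] is the best of p[i]+r[k−i] over all sellable i≤k.
r[1] = 0
r[2] = 0
r[3] = 0
r[4] = 22
r[5] = 22
r[6] = max(22+0, 9+0) = 22
r[7] = max(22+0, 9+0, 35+0) = 35
r[8] = max(22+22, 9+0, 35+0) = 44
r[9] = max(22+22, 9+0, 35+0, 51+0) = 51
r[10] = max(22+22, 9+22, 35+0, 51+0) = 51
r[11] = max(22+35, 9+22, 35+22, 51+0) = 57
One optimal cutting: 7 + 4 → 57.

57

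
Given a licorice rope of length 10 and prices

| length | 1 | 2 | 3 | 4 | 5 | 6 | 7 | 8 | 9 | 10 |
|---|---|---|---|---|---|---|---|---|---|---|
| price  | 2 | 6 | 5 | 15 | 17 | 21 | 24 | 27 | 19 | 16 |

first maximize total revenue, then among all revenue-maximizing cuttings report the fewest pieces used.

Consider every possible first cut. r[k] is the best of p[i]+r[k−i] over all sellable i≤k.
r[1] = 2
r[2] = max(2+2, 6+0) = 6
r[3] = max(2+6, 6+2, 5+0) = 8
r[4] = max(2+8, 6+6, 5+2, 15+0) = 15
r[5] = max(2+15, 6+8, 5+6, 15+2, 17+0) = 17
r[6] = max(2+17, 6+15, 5+8, 15+6, 17+2, 21+0) = 21
r[7] = max(2+21, 6+17, 5+15, …, 21+2, 24+0) = 24
r[8] = max(2+24, 6+21, 5+17, …, 24+2, 27+0) = 30
r[9] = max(2+30, 6+24, 5+21, …, 27+2, 19+0) = 32
r[10] = max(2+32, 6+30, 5+24, …, 19+2, 16+0) = 36
Maximum revenue is ¢36.
Now minimize piece count subject to staying optimal: for each k, pieces[k] = 1 + min over i with p[i]+r[k−i]=r[k] of pieces[k−i].
pieces[7] = 1
pieces[8] = 2
pieces[9] = 2
pieces[10] = 2

2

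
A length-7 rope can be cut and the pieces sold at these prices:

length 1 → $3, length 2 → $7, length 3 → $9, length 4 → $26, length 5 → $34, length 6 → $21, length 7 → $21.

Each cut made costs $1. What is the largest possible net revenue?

Consider every possible first cut. net[k] is the best of p[i]+net[k−i] over all sellable i≤k, charging 1 whenever i<k.
net[1] = 3
net[2] = max(3+3-1, 7+0) = 7
net[3] = max(3+7-1, 7+3-1, 9+0) = 9
net[4] = max(3+9-1, 7+7-1, 9+3-1, 26+0) = 26
net[5] = max(3+26-1, 7+9-1, 9+7-1, 26+3-1, 34+0) = 34
net[6] = max(3+34-1, 7+26-1, 9+9-1, 26+7-1, 34+3-1, 21+0) = 36
net[7] = max(3+36-1, 7+34-1, 9+26-1, …, 21+3-1, 21+0) = 40
One optimal plan: pieces 5 + 2 (1 cut) → $41 − $1 = $40.

40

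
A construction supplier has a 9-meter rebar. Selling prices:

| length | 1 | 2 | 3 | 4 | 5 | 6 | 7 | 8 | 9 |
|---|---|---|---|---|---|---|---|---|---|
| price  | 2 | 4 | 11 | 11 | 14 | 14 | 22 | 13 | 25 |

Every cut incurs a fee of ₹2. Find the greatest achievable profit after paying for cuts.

Consider every possible first cut. net[k] is the best of p[i]+net[k−i] over all sellable i≤k, charging 2 whenever i<k.
net[1] = 2
net[2] = max(2+2-2, 4+0) = 4
net[3] = max(2+4-2, 4+2-2, 11+0) = 11
net[4] = max(2+11-2, 4+4-2, 11+2-2, 11+0) = 11
net[5] = max(2+11-2, 4+11-2, 11+4-2, 11+2-2, 14+0) = 14
net[6] = max(2+14-2, 4+11-2, 11+11-2, 11+4-2, 14+2-2, 14+0) = 20
net[7] = max(2+20-2, 4+14-2, 11+11-2, …, 14+2-2, 22+0) = 22
net[8] = max(2+22-2, 4+20-2, 11+14-2, …, 22+2-2, 13+0) = 23
net[9] = max(2+23-2, 4+22-2, 11+20-2, …, 13+2-2, 25+0) = 29
One optimal plan: pieces 3 + 3 + 3 (2 cuts) → ₹33 − ₹4 = ₹29.

29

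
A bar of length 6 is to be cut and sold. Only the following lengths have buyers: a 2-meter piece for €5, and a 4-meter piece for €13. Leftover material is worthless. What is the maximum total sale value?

18

Let best[k] be the best obtainable value from length k. For each k, try every first piece i and keep the best of price[i] + best[k−i].
best[1] = 0
best[2] = 5
best[3] = 5
best[4] = 13
best[5] = 13
best[6] = 18  (first piece 2, then best[4]=13)
One optimal cutting: 4 + 2 → €18.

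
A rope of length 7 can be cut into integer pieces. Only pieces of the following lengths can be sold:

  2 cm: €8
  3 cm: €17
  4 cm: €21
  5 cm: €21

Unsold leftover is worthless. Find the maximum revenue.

Let best[k] be the best obtainable value from length k. For each k, try every first piece i and keep the best of price[i] + best[k−i].
best[1] = 0
best[2] = 8
best[3] = max(8+0, 17+0) = 17
best[4] = max(8+8, 17+0, 21+0) = 21
best[5] = max(8+17, 17+8, 21+0, 21+0) = 25
best[6] = max(8+21, 17+17, 21+8, 21+0) = 34
best[7] = max(8+25, 17+21, 21+17, 21+8) = 38
One optimal cutting: 4 + 3 → €38.

38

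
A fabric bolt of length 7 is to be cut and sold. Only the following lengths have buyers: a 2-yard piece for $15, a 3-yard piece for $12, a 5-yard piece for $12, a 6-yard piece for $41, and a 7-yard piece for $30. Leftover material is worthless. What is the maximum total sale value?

45

Consider every possible first cut. f[k] is the best of p[i]+f[k−i] over all sellable i≤k.
f[1] = 0
f[2] = 15
f[3] = max(15+0, 12+0) = 15
f[4] = max(15+15, 12+0) = 30
f[5] = max(15+15, 12+15, 12+0) = 30
f[6] = max(15+30, 12+15, 12+0, 41+0) = 45
f[7] = max(15+30, 12+30, 12+15, 41+0, 30+0) = 45
One optimal cutting: pieces 2 + 2 + 2 with 1 yard of scrap → $45.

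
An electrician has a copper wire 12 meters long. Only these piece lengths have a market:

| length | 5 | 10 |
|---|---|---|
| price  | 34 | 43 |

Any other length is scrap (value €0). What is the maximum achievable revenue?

68

Build f[k] bottom-up: f[k] = max over allowed piece i of (p[i] + f[k−i]).
f[1] = 0
f[2] = 0
f[3] = 0
f[4] = 0
f[5] = 34
f[6] = 34
f[7] = 34
f[8] = 34
f[9] = 34
f[10] = max(34+34, 43+0) = 68
f[11] = max(34+34, 43+0) = 68
f[12] = max(34+34, 43+0) = 68
One optimal cutting: pieces 5 + 5 with 2 meters of scrap → €68.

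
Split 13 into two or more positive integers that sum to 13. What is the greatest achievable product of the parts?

108

Define prod[k] = max over 1≤i<k of i · max(k−i, prod[k−i]); the inner max lets the remainder stay uncut if that's better.
prod[2] = 1*max(1,0) = 1*1 = 1
prod[3] = max(1*2, 2*1) = 2
prod[4] = max(1*3, 2*2, 3*1) = 4
prod[5] = max(1*4, 2*3, 3*2, 4*1) = 6
prod[6] = max(1*6, 2*4, 3*3, 4*2, 5*1) = 9
prod[7] = max(1*9, 2*6, 3*4, 4*3, 5*2, 6*1) = 12
prod[8] = max(1*12, 2*9, 3*6, …, 6*2, 7*1) = 18
prod[9] = max(1*18, 2*12, 3*9, …, 7*2, 8*1) = 27
prod[10] = max(1*27, 2*18, 3*12, …, 8*2, 9*1) = 36
prod[11] = max(1*36, 2*27, 3*18, …, 9*2, 10*1) = 54
prod[12] = max(1*54, 2*36, 3*27, …, 10*2, 11*1) = 81
prod[13] = max(1*81, 2*54, 3*36, …, 11*2, 12*1) = 108
One optimal split: 3 + 3 + 3 + 2 + 2; product 3*3*3*2*2 = 108.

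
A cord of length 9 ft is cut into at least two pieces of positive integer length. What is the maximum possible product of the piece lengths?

Fill P[k] for k=2..9: at each k try every first piece i and multiply by the better of (k−i) uncut or P[k−i].
P[2] = 1×max(1,0) = 1×1 = 1
P[3] = 1×max(2,1) = 1×2 = 2
P[4] = 2×max(2,1) = 2×2 = 4
P[5] = 2×max(3,2) = 2×3 = 6
P[6] = 3×max(3,2) = 3×3 = 9
P[7] = 2×max(5,6) = 2×6 = 12
P[8] = 2×max(6,9) = 2×9 = 18
P[9] = 3×max(6,9) = 3×9 = 27
One optimal split: 3 + 3 + 3; product 3×3×3 = 27.

27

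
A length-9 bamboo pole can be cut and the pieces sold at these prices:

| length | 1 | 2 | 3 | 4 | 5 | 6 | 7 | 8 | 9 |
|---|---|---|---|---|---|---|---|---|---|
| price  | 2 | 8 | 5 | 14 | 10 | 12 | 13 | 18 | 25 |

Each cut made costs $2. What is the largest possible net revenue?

26

Let r[k] be the best obtainable value from length k. For each k, try every first piece i and keep the best of price[i] + r[k−i] minus the 2 cut fee when i<k.
r[1] = 2
r[2] = 8
r[3] = 8  (first piece 1, then r[2]=8)
r[4] = 14  (first piece 2, then r[2]=8)
r[5] = 14  (first piece 1, then r[4]=14)
r[6] = 20  (first piece 2, then r[4]=14)
r[7] = 20  (first piece 1, then r[6]=20)
r[8] = 26  (first piece 2, then r[6]=20)
r[9] = 26  (first piece 1, then r[8]=26)
One optimal plan: pieces 2 + 2 + 2 + 2 + 1 (4 cuts) → $34 − $8 = $26.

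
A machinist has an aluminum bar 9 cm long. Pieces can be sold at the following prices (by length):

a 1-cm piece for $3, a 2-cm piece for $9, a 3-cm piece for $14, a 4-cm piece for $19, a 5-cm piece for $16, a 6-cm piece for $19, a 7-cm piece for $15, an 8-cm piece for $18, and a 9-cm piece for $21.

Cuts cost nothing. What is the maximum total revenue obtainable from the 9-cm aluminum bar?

Consider every possible first cut. R[k] is the best of p[i]+R[k−i] over all sellable i≤k.
R[1] = 3
R[2] = max(3+3, 9+0) = 9
R[3] = max(3+9, 9+3, 14+0) = 14
R[4] = max(3+14, 9+9, 14+3, 19+0) = 19
R[5] = max(3+19, 9+14, 14+9, 19+3, 16+0) = 23
R[6] = max(3+23, 9+19, 14+14, 19+9, 16+3, 19+0) = 28
R[7] = max(3+28, 9+23, 14+19, …, 19+3, 15+0) = 33
R[8] = max(3+33, 9+28, 14+23, …, 15+3, 18+0) = 38
R[9] = max(3+38, 9+33, 14+28, …, 18+3, 21+0) = 42
One optimal cutting: 4 + 3 + 2 → $19 + $14 + $9 = $42.

42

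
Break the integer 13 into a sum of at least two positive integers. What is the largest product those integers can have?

108

Let prod[k] be the best product for length k (with at least one cut). For each first piece i, the rest contributes max(k−i, prod[k−i]).
Small cases: prod[2]=1, prod[3]=2, prod[4]=4, prod[5]=6, prod[6]=9, prod[7]=12.
prod[8] = max(1·12, 2·9, 3·6, …, 6·2, 7·1) = 18
prod[9] = max(1·18, 2·12, 3·9, …, 7·2, 8·1) = 27
prod[10] = max(1·27, 2·18, 3·12, …, 8·2, 9·1) = 36
prod[11] = max(1·36, 2·27, 3·18, …, 9·2, 10·1) = 54
prod[12] = max(1·54, 2·36, 3·27, …, 10·2, 11·1) = 81
prod[13] = max(1·81, 2·54, 3·36, …, 11·2, 12·1) = 108
One optimal split: 3 + 3 + 3 + 2 + 2; product 3·3·3·2·2 = 108.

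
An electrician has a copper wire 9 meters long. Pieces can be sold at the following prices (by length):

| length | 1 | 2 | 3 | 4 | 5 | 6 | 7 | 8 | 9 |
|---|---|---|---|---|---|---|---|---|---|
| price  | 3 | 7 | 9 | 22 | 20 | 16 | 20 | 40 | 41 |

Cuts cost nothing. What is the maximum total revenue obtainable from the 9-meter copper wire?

47

Let v[k] be the best obtainable value from length k. For each k, try every first piece i and keep the best of price[i] + v[k−i].
v[1] = 3
v[2] = 7
v[3] = 10  (first piece 1, then v[2]=7)
v[4] = 22
v[5] = 25  (first piece 1, then v[4]=22)
v[6] = 29  (first piece 2, then v[4]=22)
v[7] = 32  (first piece 1, then v[6]=29)
v[8] = 44  (first piece 4, then v[4]=22)
v[9] = 47  (first piece 1, then v[8]=44)
One optimal cutting: 4 + 4 + 1 → €22 + €22 + €3 = €47.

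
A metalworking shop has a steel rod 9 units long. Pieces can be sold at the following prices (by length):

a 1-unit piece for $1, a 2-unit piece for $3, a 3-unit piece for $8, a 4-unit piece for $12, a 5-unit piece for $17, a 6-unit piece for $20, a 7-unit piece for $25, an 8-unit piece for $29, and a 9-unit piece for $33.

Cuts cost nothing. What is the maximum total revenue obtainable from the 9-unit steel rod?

33

Build best[k] bottom-up: best[k] = max over allowed piece i of (p[i] + best[k−i]).
best[1] = 1
best[2] = max(1+1, 3+0) = 3
best[3] = max(1+3, 3+1, 8+0) = 8
best[4] = max(1+8, 3+3, 8+1, 12+0) = 12
best[5] = max(1+12, 3+8, 8+3, 12+1, 17+0) = 17
best[6] = max(1+17, 3+12, 8+8, 12+3, 17+1, 20+0) = 20
best[7] = max(1+20, 3+17, 8+12, …, 20+1, 25+0) = 25
best[8] = max(1+25, 3+20, 8+17, …, 25+1, 29+0) = 29
best[9] = max(1+29, 3+25, 8+20, …, 29+1, 33+0) = 33
Best is to sell the whole 9-unit piece uncut for $33.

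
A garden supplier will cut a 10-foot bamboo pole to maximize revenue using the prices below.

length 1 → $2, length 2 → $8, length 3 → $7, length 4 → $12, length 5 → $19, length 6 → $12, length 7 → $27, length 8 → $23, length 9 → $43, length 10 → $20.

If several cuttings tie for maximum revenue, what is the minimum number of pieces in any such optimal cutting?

Consider every possible first cut. r[k] is the best of p[i]+r[k−i] over all sellable i≤k.
r[1] = 2
r[2] = max(2+2, 8+0) = 8
r[3] = max(2+8, 8+2, 7+0) = 10
r[4] = max(2+10, 8+8, 7+2, 12+0) = 16
r[5] = max(2+16, 8+10, 7+8, 12+2, 19+0) = 19
r[6] = max(2+19, 8+16, 7+10, 12+8, 19+2, 12+0) = 24
r[7] = max(2+24, 8+19, 7+16, …, 12+2, 27+0) = 27
r[8] = max(2+27, 8+24, 7+19, …, 27+2, 23+0) = 32
r[9] = max(2+32, 8+27, 7+24, …, 23+2, 43+0) = 43
r[10] = max(2+43, 8+32, 7+27, …, 43+2, 20+0) = 45
Maximum revenue is $45.
Now minimize piece count subject to staying optimal: for each k, pieces[k] = 1 + min over i with p[i]+r[k−i]=r[k] of pieces[k−i].
pieces[7] = 1
pieces[8] = 4
pieces[9] = 1
pieces[10] = 2

2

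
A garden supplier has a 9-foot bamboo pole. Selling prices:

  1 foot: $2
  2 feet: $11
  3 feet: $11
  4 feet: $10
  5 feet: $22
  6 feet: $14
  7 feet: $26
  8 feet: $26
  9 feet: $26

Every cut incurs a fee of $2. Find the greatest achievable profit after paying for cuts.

Consider every possible first cut. net[k] is the best of p[i]+net[k−i] over all sellable i≤k, charging 2 whenever i<k.
net[1] = 2
net[2] = max(2+2-2, 11+0) = 11
net[3] = max(2+11-2, 11+2-2, 11+0) = 11
net[4] = max(2+11-2, 11+11-2, 11+2-2, 10+0) = 20
net[5] = max(2+20-2, 11+11-2, 11+11-2, 10+2-2, 22+0) = 22
net[6] = max(2+22-2, 11+20-2, 11+11-2, 10+11-2, 22+2-2, 14+0) = 29
net[7] = max(2+29-2, 11+22-2, 11+20-2, …, 14+2-2, 26+0) = 31
net[8] = max(2+31-2, 11+29-2, 11+22-2, …, 26+2-2, 26+0) = 38
net[9] = max(2+38-2, 11+31-2, 11+29-2, …, 26+2-2, 26+0) = 40
One optimal plan: pieces 5 + 2 + 2 (2 cuts) → $44 − $4 = $40.

40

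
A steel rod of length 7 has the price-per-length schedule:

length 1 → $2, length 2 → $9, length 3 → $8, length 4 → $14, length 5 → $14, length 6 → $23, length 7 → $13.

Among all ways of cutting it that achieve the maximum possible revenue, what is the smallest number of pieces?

4

Consider every possible first cut. r[k] is the best of p[i]+r[k−i] over all sellable i≤k.
r[1] = 2
r[2] = 9
r[3] = 11  (first piece 1, then r[2]=9)
r[4] = 18  (first piece 2, then r[2]=9)
r[5] = 20  (first piece 1, then r[4]=18)
r[6] = 27  (first piece 2, then r[4]=18)
r[7] = 29  (first piece 1, then r[6]=27)
Maximum revenue is $29.
Now minimize piece count subject to staying optimal: for each k, pieces[k] = 1 + min over i with p[i]+r[k−i]=r[k] of pieces[k−i].
pieces[4] = 2
pieces[5] = 3
pieces[6] = 3
pieces[7] = 4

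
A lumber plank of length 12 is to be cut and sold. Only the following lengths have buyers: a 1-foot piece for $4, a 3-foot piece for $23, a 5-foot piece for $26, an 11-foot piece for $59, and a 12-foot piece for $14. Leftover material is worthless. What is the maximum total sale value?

Let best[k] be the best obtainable value from length k. For each k, try every first piece i and keep the best of price[i] + best[k−i].
best[1] = 4
best[2] = 8  (first piece 1, then best[1]=4)
best[3] = 23
best[4] = 27  (first piece 1, then best[3]=23)
best[5] = 31  (first piece 1, then best[4]=27)
best[6] = 46  (first piece 3, then best[3]=23)
best[7] = 50  (first piece 1, then best[6]=46)
best[8] = 54  (first piece 1, then best[7]=50)
best[9] = 69  (first piece 3, then best[6]=46)
best[10] = 73  (first piece 1, then best[9]=69)
best[11] = 77  (first piece 1, then best[10]=73)
best[12] = 92  (first piece 3, then best[9]=69)
One optimal cutting: 3 + 3 + 3 + 3 → $92.

92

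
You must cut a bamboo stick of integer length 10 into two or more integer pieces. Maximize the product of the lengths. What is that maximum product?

36

Define f[k] = max over 1≤i<k of i · max(k−i, f[k−i]); the inner max lets the remainder stay uncut if that's better.
f[2] = 1·max(1,0) = 1·1 = 1
f[3] = max(1·2, 2·1) = 2
f[4] = max(1·3, 2·2, 3·1) = 4
f[5] = max(1·4, 2·3, 3·2, 4·1) = 6
f[6] = max(1·6, 2·4, 3·3, 4·2, 5·1) = 9
f[7] = max(1·9, 2·6, 3·4, 4·3, 5·2, 6·1) = 12
f[8] = max(1·12, 2·9, 3·6, …, 6·2, 7·1) = 18
f[9] = max(1·18, 2·12, 3·9, …, 7·2, 8·1) = 27
f[10] = max(1·27, 2·18, 3·12, …, 8·2, 9·1) = 36
One optimal split: 3 + 3 + 2 + 2; product 3·3·2·2 = 36.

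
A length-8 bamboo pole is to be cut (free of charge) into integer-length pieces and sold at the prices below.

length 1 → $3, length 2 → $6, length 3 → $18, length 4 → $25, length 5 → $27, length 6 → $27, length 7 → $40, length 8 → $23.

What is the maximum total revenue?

50

Consider every possible first cut. v[k] is the best of p[i]+v[k−i] over all sellable i≤k.
v[1] = 3
v[2] = max(3+3, 6+0) = 6
v[3] = max(3+6, 6+3, 18+0) = 18
v[4] = max(3+18, 6+6, 18+3, 25+0) = 25
v[5] = max(3+25, 6+18, 18+6, 25+3, 27+0) = 28
v[6] = max(3+28, 6+25, 18+18, 25+6, 27+3, 27+0) = 36
v[7] = max(3+36, 6+28, 18+25, …, 27+3, 40+0) = 43
v[8] = max(3+43, 6+36, 18+28, …, 40+3, 23+0) = 50
One optimal cutting: 4 + 4 → $25 + $25 = $50.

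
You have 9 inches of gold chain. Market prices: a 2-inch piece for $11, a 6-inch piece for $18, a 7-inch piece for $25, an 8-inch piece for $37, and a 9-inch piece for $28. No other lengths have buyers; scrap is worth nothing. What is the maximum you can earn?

44

Consider every possible first cut. f[k] is the best of p[i]+f[k−i] over all sellable i≤k.
f[1] = 0
f[2] = 11
f[3] = 11
f[4] = 22  (first piece 2, then f[2]=11)
f[5] = 22
f[6] = max(11+22, 18+0) = 33
f[7] = max(11+22, 18+0, 25+0) = 33
f[8] = max(11+33, 18+11, 25+0, 37+0) = 44
f[9] = max(11+33, 18+11, 25+11, 37+0, 28+0) = 44
One optimal cutting: pieces 2 + 2 + 2 + 2 with 1 inch of scrap → $44.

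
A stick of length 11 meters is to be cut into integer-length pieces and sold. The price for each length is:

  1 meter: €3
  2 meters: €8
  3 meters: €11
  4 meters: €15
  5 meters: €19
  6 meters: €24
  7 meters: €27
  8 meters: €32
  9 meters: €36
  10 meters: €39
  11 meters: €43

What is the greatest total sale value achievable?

Let best[k] be the best obtainable value from length k. For each k, try every first piece i and keep the best of price[i] + best[k−i].
best[1] = 3
best[2] = 8
best[3] = 11  (first piece 1, then best[2]=8)
best[4] = 16  (first piece 2, then best[2]=8)
best[5] = 19  (first piece 1, then best[4]=16)
best[6] = 24  (first piece 2, then best[4]=16)
best[7] = 27  (first piece 1, then best[6]=24)
best[8] = 32  (first piece 2, then best[6]=24)
best[9] = 36
best[10] = 40  (first piece 2, then best[8]=32)
best[11] = 44  (first piece 2, then best[9]=36)
One optimal cutting: 9 + 2 → €36 + €8 = €44.

44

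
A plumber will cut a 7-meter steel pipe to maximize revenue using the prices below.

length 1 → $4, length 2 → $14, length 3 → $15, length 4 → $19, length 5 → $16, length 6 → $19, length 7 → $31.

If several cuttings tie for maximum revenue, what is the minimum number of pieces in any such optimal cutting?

Consider every possible first cut. r[k] is the best of p[i]+r[k−i] over all sellable i≤k.
r[1] = 4
r[2] = 14
r[3] = 18  (first piece 1, then r[2]=14)
r[4] = 28  (first piece 2, then r[2]=14)
r[5] = 32  (first piece 1, then r[4]=28)
r[6] = 42  (first piece 2, then r[4]=28)
r[7] = 46  (first piece 1, then r[6]=42)
Maximum revenue is $46.
Now minimize piece count subject to staying optimal: for each k, pieces[k] = 1 + min over i with p[i]+r[k−i]=r[k] of pieces[k−i].
pieces[4] = 2
pieces[5] = 3
pieces[6] = 3
pieces[7] = 4

4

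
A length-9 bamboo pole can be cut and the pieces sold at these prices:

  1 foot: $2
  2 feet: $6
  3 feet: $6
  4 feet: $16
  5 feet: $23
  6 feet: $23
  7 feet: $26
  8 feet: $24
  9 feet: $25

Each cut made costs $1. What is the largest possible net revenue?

Build r[k] bottom-up: r[k] = max over allowed piece i of (p[i] + r[k−i]) − 1 per cut.
r[1] = 2
r[2] = max(2+2-1, 6+0) = 6
r[3] = max(2+6-1, 6+2-1, 6+0) = 7
r[4] = max(2+7-1, 6+6-1, 6+2-1, 16+0) = 16
r[5] = max(2+16-1, 6+7-1, 6+6-1, 16+2-1, 23+0) = 23
r[6] = max(2+23-1, 6+16-1, 6+7-1, 16+6-1, 23+2-1, 23+0) = 24
r[7] = max(2+24-1, 6+23-1, 6+16-1, …, 23+2-1, 26+0) = 28
r[8] = max(2+28-1, 6+24-1, 6+23-1, …, 26+2-1, 24+0) = 31
r[9] = max(2+31-1, 6+28-1, 6+24-1, …, 24+2-1, 25+0) = 38
One optimal plan: pieces 5 + 4 (1 cut) → $39 − $1 = $38.

38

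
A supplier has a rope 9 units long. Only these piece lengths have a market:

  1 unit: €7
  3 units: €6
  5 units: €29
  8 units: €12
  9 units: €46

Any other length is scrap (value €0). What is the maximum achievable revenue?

63

Let f[k] be the best obtainable value from length k. For each k, try every first piece i and keep the best of price[i] + f[k−i].
f[1] = 7
f[2] = 14  (first piece 1, then f[1]=7)
f[3] = max(7+14, 6+0) = 21
f[4] = max(7+21, 6+7) = 28
f[5] = max(7+28, 6+14, 29+0) = 35
f[6] = max(7+35, 6+21, 29+7) = 42
f[7] = max(7+42, 6+28, 29+14) = 49
f[8] = max(7+49, 6+35, 29+21, 12+0) = 56
f[9] = max(7+56, 6+42, 29+28, 12+7, 46+0) = 63
One optimal cutting: 1 + 1 + 1 + 1 + 1 + 1 + 1 + 1 + 1 → €63.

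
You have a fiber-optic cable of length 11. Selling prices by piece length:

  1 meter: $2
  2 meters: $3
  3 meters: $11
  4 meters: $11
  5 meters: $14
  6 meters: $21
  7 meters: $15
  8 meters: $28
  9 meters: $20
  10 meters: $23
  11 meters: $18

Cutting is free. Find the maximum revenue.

39

Build r[k] bottom-up: r[k] = max over allowed piece i of (p[i] + r[k−i]).
r[1] = 2
r[2] = max(2+2, 3+0) = 4
r[3] = max(2+4, 3+2, 11+0) = 11
r[4] = max(2+11, 3+4, 11+2, 11+0) = 13
r[5] = max(2+13, 3+11, 11+4, 11+2, 14+0) = 15
r[6] = max(2+15, 3+13, 11+11, 11+4, 14+2, 21+0) = 22
r[7] = max(2+22, 3+15, 11+13, …, 21+2, 15+0) = 24
r[8] = max(2+24, 3+22, 11+15, …, 15+2, 28+0) = 28
r[9] = max(2+28, 3+24, 11+22, …, 28+2, 20+0) = 33
r[10] = max(2+33, 3+28, 11+24, …, 20+2, 23+0) = 35
r[11] = max(2+35, 3+33, 11+28, …, 23+2, 18+0) = 39
One optimal cutting: 8 + 3 → $28 + $11 = $39.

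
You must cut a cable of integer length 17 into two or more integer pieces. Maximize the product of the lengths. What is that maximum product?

Define prod[k] = max over 1≤i<k of i · max(k−i, prod[k−i]); the inner max lets the remainder stay uncut if that's better.
prod[2] = 1×max(1,0) = 1×1 = 1
prod[3] = 1×max(2,1) = 1×2 = 2
prod[4] = 2×max(2,1) = 2×2 = 4
prod[5] = 2×max(3,2) = 2×3 = 6
prod[6] = 3×max(3,2) = 3×3 = 9
prod[7] = 2×max(5,6) = 2×6 = 12
prod[8] = 2×max(6,9) = 2×9 = 18
prod[9] = 3×max(6,9) = 3×9 = 27
prod[10] = 2×max(8,18) = 2×18 = 36
prod[11] = 2×max(9,27) = 2×27 = 54
prod[12] = 3×max(9,27) = 3×27 = 81
prod[13] = 2×max(11,54) = 2×54 = 108
prod[14] = 2×max(12,81) = 2×81 = 162
prod[15] = 3×max(12,81) = 3×81 = 243
prod[16] = 2×max(14,162) = 2×162 = 324
prod[17] = 2×max(15,243) = 2×243 = 486
One optimal split: 3 + 3 + 3 + 3 + 3 + 2; product 3×3×3×3×3×2 = 486.

486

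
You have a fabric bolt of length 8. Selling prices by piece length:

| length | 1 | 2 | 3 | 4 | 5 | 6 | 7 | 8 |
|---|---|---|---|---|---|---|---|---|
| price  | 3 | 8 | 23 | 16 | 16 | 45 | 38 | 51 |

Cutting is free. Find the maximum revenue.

54

Build best[k] bottom-up: best[k] = max over allowed piece i of (p[i] + best[k−i]).
best[1] = 3
best[2] = max(3+3, 8+0) = 8
best[3] = max(3+8, 8+3, 23+0) = 23
best[4] = max(3+23, 8+8, 23+3, 16+0) = 26
best[5] = max(3+26, 8+23, 23+8, 16+3, 16+0) = 31
best[6] = max(3+31, 8+26, 23+23, 16+8, 16+3, 45+0) = 46
best[7] = max(3+46, 8+31, 23+26, …, 45+3, 38+0) = 49
best[8] = max(3+49, 8+46, 23+31, …, 38+3, 51+0) = 54
One optimal cutting: 3 + 3 + 2 → $23 + $23 + $8 = $54.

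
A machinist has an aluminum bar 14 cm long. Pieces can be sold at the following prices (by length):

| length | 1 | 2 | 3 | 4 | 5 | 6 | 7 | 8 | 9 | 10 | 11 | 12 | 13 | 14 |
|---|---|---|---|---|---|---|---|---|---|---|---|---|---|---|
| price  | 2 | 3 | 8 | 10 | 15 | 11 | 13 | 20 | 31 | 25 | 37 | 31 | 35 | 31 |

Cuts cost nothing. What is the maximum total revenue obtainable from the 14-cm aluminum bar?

46

Consider every possible first cut. R[k] is the best of p[i]+R[k−i] over all sellable i≤k.
R[1] = 2
R[2] = max(2+2, 3+0) = 4
R[3] = max(2+4, 3+2, 8+0) = 8
R[4] = max(2+8, 3+4, 8+2, 10+0) = 10
R[5] = max(2+10, 3+8, 8+4, 10+2, 15+0) = 15
R[6] = max(2+15, 3+10, 8+8, 10+4, 15+2, 11+0) = 17
R[7] = max(2+17, 3+15, 8+10, …, 11+2, 13+0) = 19
R[8] = max(2+19, 3+17, 8+15, …, 13+2, 20+0) = 23
R[9] = max(2+23, 3+19, 8+17, …, 20+2, 31+0) = 31
R[10] = max(2+31, 3+23, 8+19, …, 31+2, 25+0) = 33
R[11] = max(2+33, 3+31, 8+23, …, 25+2, 37+0) = 37
R[12] = max(2+37, 3+33, 8+31, …, 37+2, 31+0) = 39
R[13] = max(2+39, 3+37, 8+33, …, 31+2, 35+0) = 41
R[14] = max(2+41, 3+39, 8+37, …, 35+2, 31+0) = 46
One optimal cutting: 9 + 5 → $31 + $15 = $46.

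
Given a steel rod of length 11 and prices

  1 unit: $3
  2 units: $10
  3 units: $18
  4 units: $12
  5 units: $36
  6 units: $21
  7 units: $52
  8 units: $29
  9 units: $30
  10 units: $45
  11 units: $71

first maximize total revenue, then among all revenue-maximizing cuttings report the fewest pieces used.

3

Consider every possible first cut. r[k] is the best of p[i]+r[k−i] over all sellable i≤k.
r[1] = 3
r[2] = max(3+3, 10+0) = 10
r[3] = max(3+10, 10+3, 18+0) = 18
r[4] = max(3+18, 10+10, 18+3, 12+0) = 21
r[5] = max(3+21, 10+18, 18+10, 12+3, 36+0) = 36
r[6] = max(3+36, 10+21, 18+18, 12+10, 36+3, 21+0) = 39
r[7] = max(3+39, 10+36, 18+21, …, 21+3, 52+0) = 52
r[8] = max(3+52, 10+39, 18+36, …, 52+3, 29+0) = 55
r[9] = max(3+55, 10+52, 18+39, …, 29+3, 30+0) = 62
r[10] = max(3+62, 10+55, 18+52, …, 30+3, 45+0) = 72
r[11] = max(3+72, 10+62, 18+55, …, 45+3, 71+0) = 75
Maximum revenue is $75.
Now minimize piece count subject to staying optimal: for each k, pieces[k] = 1 + min over i with p[i]+r[k−i]=r[k] of pieces[k−i].
pieces[8] = 2
pieces[9] = 2
pieces[10] = 2
pieces[11] = 3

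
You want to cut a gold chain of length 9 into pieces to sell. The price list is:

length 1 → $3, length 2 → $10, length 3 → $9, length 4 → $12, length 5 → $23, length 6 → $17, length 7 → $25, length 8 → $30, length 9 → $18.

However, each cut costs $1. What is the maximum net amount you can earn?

Consider every possible first cut. r[k] is the best of p[i]+r[k−i] over all sellable i≤k, charging 1 whenever i<k.
r[1] = 3
r[2] = max(3+3-1, 10+0) = 10
r[3] = max(3+10-1, 10+3-1, 9+0) = 12
r[4] = max(3+12-1, 10+10-1, 9+3-1, 12+0) = 19
r[5] = max(3+19-1, 10+12-1, 9+10-1, 12+3-1, 23+0) = 23
r[6] = max(3+23-1, 10+19-1, 9+12-1, 12+10-1, 23+3-1, 17+0) = 28
r[7] = max(3+28-1, 10+23-1, 9+19-1, …, 17+3-1, 25+0) = 32
r[8] = max(3+32-1, 10+28-1, 9+23-1, …, 25+3-1, 30+0) = 37
r[9] = max(3+37-1, 10+32-1, 9+28-1, …, 30+3-1, 18+0) = 41
One optimal plan: pieces 5 + 2 + 2 (2 cuts) → $43 − $2 = $41.

41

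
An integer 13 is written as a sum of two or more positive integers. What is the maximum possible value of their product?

Let f[k] be the best product for length k (with at least one cut). For each first piece i, the rest contributes max(k−i, f[k−i]).
Small cases: f[2]=1, f[3]=2, f[4]=4, f[5]=6, f[6]=9.
f[7] = max(1*9, 2*6, 3*4, 4*3, 5*2, 6*1) = 12
f[8] = max(1*12, 2*9, 3*6, …, 6*2, 7*1) = 18
f[9] = max(1*18, 2*12, 3*9, …, 7*2, 8*1) = 27
f[10] = max(1*27, 2*18, 3*12, …, 8*2, 9*1) = 36
f[11] = max(1*36, 2*27, 3*18, …, 9*2, 10*1) = 54
f[12] = max(1*54, 2*36, 3*27, …, 10*2, 11*1) = 81
f[13] = max(1*81, 2*54, 3*36, …, 11*2, 12*1) = 108
One optimal split: 3 + 3 + 3 + 2 + 2; product 3*3*3*2*2 = 108.

108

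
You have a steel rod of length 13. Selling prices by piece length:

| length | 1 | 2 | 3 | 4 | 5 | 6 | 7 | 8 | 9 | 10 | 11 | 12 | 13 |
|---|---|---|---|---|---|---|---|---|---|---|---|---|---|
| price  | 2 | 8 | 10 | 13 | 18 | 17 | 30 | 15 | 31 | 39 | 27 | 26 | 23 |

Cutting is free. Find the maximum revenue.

Let R[k] be the best obtainable value from length k. For each k, try every first piece i and keep the best of price[i] + R[k−i].
R[1] = 2
R[2] = max(2+2, 8+0) = 8
R[3] = max(2+8, 8+2, 10+0) = 10
R[4] = max(2+10, 8+8, 10+2, 13+0) = 16
R[5] = max(2+16, 8+10, 10+8, 13+2, 18+0) = 18
R[6] = max(2+18, 8+16, 10+10, 13+8, 18+2, 17+0) = 24
R[7] = max(2+24, 8+18, 10+16, …, 17+2, 30+0) = 30
R[8] = max(2+30, 8+24, 10+18, …, 30+2, 15+0) = 32
R[9] = max(2+32, 8+30, 10+24, …, 15+2, 31+0) = 38
R[10] = max(2+38, 8+32, 10+30, …, 31+2, 39+0) = 40
R[11] = max(2+40, 8+38, 10+32, …, 39+2, 27+0) = 46
R[12] = max(2+46, 8+40, 10+38, …, 27+2, 26+0) = 48
R[13] = max(2+48, 8+46, 10+40, …, 26+2, 23+0) = 54
One optimal cutting: 7 + 2 + 2 + 2 → $30 + $8 + $8 + $8 = $54.

54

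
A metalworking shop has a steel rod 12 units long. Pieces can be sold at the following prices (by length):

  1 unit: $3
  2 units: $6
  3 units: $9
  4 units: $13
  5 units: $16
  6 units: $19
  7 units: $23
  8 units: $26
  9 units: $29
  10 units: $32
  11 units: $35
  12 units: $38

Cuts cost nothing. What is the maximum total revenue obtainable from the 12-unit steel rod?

39

Let v[k] be the best obtainable value from length k. For each k, try every first piece i and keep the best of price[i] + v[k−i].
v[1] = 3
v[2] = max(3+3, 6+0) = 6
v[3] = max(3+6, 6+3, 9+0) = 9
v[4] = max(3+9, 6+6, 9+3, 13+0) = 13
v[5] = max(3+13, 6+9, 9+6, 13+3, 16+0) = 16
v[6] = max(3+16, 6+13, 9+9, 13+6, 16+3, 19+0) = 19
v[7] = max(3+19, 6+16, 9+13, …, 19+3, 23+0) = 23
v[8] = max(3+23, 6+19, 9+16, …, 23+3, 26+0) = 26
v[9] = max(3+26, 6+23, 9+19, …, 26+3, 29+0) = 29
v[10] = max(3+29, 6+26, 9+23, …, 29+3, 32+0) = 32
v[11] = max(3+32, 6+29, 9+26, …, 32+3, 35+0) = 36
v[12] = max(3+36, 6+32, 9+29, …, 35+3, 38+0) = 39
One optimal cutting: 7 + 4 + 1 → $23 + $13 + $3 = $39.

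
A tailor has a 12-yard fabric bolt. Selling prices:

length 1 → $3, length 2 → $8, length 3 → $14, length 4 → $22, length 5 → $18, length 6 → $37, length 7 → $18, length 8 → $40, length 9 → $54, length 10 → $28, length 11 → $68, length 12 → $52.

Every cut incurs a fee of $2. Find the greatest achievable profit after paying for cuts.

Consider every possible first cut. v[k] is the best of p[i]+v[k−i] over all sellable i≤k, charging 2 whenever i<k.
v[1] = 3
v[2] = 8
v[3] = 14
v[4] = 22
v[5] = 23  (first piece 1, then v[4]=22)
v[6] = 37
v[7] = 38  (first piece 1, then v[6]=37)
v[8] = 43  (first piece 2, then v[6]=37)
v[9] = 54
v[10] = 57  (first piece 4, then v[6]=37)
v[11] = 68
v[12] = 72  (first piece 6, then v[6]=37)
One optimal plan: pieces 6 + 6 (1 cut) → $74 − $2 = $72.

72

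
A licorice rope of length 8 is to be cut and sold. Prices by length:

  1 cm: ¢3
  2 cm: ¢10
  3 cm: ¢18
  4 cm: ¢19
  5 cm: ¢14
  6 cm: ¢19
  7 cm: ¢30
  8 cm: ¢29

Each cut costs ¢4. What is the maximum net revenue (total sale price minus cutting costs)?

Let r[k] be the best obtainable value from length k. For each k, try every first piece i and keep the best of price[i] + r[k−i] minus the 4 cut fee when i<k.
r[1] = 3
r[2] = max(3+3-4, 10+0) = 10
r[3] = max(3+10-4, 10+3-4, 18+0) = 18
r[4] = max(3+18-4, 10+10-4, 18+3-4, 19+0) = 19
r[5] = max(3+19-4, 10+18-4, 18+10-4, 19+3-4, 14+0) = 24
r[6] = max(3+24-4, 10+19-4, 18+18-4, 19+10-4, 14+3-4, 19+0) = 32
r[7] = max(3+32-4, 10+24-4, 18+19-4, …, 19+3-4, 30+0) = 33
r[8] = max(3+33-4, 10+32-4, 18+24-4, …, 30+3-4, 29+0) = 38
One optimal plan: pieces 3 + 3 + 2 (2 cuts) → ¢46 − ¢8 = ¢38.

38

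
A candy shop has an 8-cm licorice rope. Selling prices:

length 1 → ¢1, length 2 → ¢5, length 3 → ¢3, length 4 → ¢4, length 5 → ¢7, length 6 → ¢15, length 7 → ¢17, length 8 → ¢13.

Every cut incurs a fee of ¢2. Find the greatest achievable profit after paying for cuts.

18

Build r[k] bottom-up: r[k] = max over allowed piece i of (p[i] + r[k−i]) − 2 per cut.
r[1] = 1
r[2] = max(1+1-2, 5+0) = 5
r[3] = max(1+5-2, 5+1-2, 3+0) = 4
r[4] = max(1+4-2, 5+5-2, 3+1-2, 4+0) = 8
r[5] = max(1+8-2, 5+4-2, 3+5-2, 4+1-2, 7+0) = 7
r[6] = max(1+7-2, 5+8-2, 3+4-2, 4+5-2, 7+1-2, 15+0) = 15
r[7] = max(1+15-2, 5+7-2, 3+8-2, …, 15+1-2, 17+0) = 17
r[8] = max(1+17-2, 5+15-2, 3+7-2, …, 17+1-2, 13+0) = 18
One optimal plan: pieces 6 + 2 (1 cut) → ¢20 − ¢2 = ¢18.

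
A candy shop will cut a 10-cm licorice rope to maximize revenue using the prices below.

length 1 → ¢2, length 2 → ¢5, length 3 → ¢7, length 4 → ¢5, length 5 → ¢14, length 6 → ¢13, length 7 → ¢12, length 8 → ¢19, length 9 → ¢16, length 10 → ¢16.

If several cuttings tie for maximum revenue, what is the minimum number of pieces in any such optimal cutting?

2

Let r[k] be the best obtainable value from length k. For each k, try every first piece i and keep the best of price[i] + r[k−i].
r[1] = 2
r[2] = max(2+2, 5+0) = 5
r[3] = max(2+5, 5+2, 7+0) = 7
r[4] = max(2+7, 5+5, 7+2, 5+0) = 10
r[5] = max(2+10, 5+7, 7+5, 5+2, 14+0) = 14
r[6] = max(2+14, 5+10, 7+7, 5+5, 14+2, 13+0) = 16
r[7] = max(2+16, 5+14, 7+10, …, 13+2, 12+0) = 19
r[8] = max(2+19, 5+16, 7+14, …, 12+2, 19+0) = 21
r[9] = max(2+21, 5+19, 7+16, …, 19+2, 16+0) = 24
r[10] = max(2+24, 5+21, 7+19, …, 16+2, 16+0) = 28
Maximum revenue is ¢28.
Now minimize piece count subject to staying optimal: for each k, pieces[k] = 1 + min over i with p[i]+r[k−i]=r[k] of pieces[k−i].
pieces[7] = 2
pieces[8] = 2
pieces[9] = 3
pieces[10] = 2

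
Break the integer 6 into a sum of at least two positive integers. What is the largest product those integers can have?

9

Define P[k] = max over 1≤i<k of i · max(k−i, P[k−i]); the inner max lets the remainder stay uncut if that's better.
P[2] = 1*max(1,0) = 1*1 = 1
P[3] = max(1*2, 2*1) = 2
P[4] = max(1*3, 2*2, 3*1) = 4
P[5] = max(1*4, 2*3, 3*2, 4*1) = 6
P[6] = max(1*6, 2*4, 3*3, 4*2, 5*1) = 9
One optimal split: 3 + 3; product 3*3 = 9.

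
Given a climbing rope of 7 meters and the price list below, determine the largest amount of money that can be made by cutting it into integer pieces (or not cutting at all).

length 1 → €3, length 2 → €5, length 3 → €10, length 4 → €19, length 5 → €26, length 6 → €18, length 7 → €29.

32

Build R[k] bottom-up: R[k] = max over allowed piece i of (p[i] + R[k−i]).
R[1] = 3
R[2] = 6  (first piece 1, then R[1]=3)
R[3] = 10
R[4] = 19
R[5] = 26
R[6] = 29  (first piece 1, then R[5]=26)
R[7] = 32  (first piece 1, then R[6]=29)
One optimal cutting: 5 + 1 + 1 → €26 + €3 + €3 = €32.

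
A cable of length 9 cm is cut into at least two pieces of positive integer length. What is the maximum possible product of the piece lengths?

27

Define P[k] = max over 1≤i<k of i · max(k−i, P[k−i]); the inner max lets the remainder stay uncut if that's better.
P[2] = 1×max(1,0) = 1×1 = 1
P[3] = 1×max(2,1) = 1×2 = 2
P[4] = 2×max(2,1) = 2×2 = 4
P[5] = 2×max(3,2) = 2×3 = 6
P[6] = 3×max(3,2) = 3×3 = 9
P[7] = 2×max(5,6) = 2×6 = 12
P[8] = 2×max(6,9) = 2×9 = 18
P[9] = 3×max(6,9) = 3×9 = 27
One optimal split: 3 + 3 + 3; product 3×3×3 = 27.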